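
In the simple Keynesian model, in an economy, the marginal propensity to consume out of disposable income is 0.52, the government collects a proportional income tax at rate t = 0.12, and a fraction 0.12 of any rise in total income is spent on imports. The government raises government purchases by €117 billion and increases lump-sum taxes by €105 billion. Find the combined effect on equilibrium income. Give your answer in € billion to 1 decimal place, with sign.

+€94.2 billion

Expenditure multiplier = 1/(1 − c(1−t) + m) = 1/(1 − 0.52×0.88 + 0.12) = 1/0.6624 ≈ 1.51.
ΔG contributes k·ΔG = (+€117 billion) / 0.6624 ≈ +€176.6 billion.
ΔT of +€105 billion changes first-round spending by −c·ΔT = −€54.6 billion, contributing k·(−c·ΔT) = (−€54.6 billion) / 0.6624 ≈ −€82.4 billion.
Net ΔY = k(ΔG − c·ΔT) = (+€62.4 billion) / 0.6624 ≈ +€94.2 billion.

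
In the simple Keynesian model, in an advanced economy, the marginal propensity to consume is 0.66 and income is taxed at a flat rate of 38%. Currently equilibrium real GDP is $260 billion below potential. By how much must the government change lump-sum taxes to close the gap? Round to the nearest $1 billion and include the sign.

Spending multiplier = 1/(1 − c(1−t)) = 1/(1 − 0.66×0.62) = 1/0.5908 ≈ 1.693.
Tax multiplier = −c·k = −0.66/0.5908 ≈ −1.117. Need ΔY = +$260 billion, so ΔT = ΔY/(−c·k) = −(+$260 billion) × 0.5908 / 0.66 ≈ −$233 billion.
The government should cut lump-sum taxes by $233 billion.

−$233 billion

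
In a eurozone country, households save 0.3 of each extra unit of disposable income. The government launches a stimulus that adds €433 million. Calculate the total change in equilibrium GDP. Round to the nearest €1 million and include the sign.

MPC = 1 − MPS = 1 − 0.3 = 0.7.
Government-spending multiplier = 1/(1 − MPC) = 1/(1 − 0.7) = 1/0.3 ≈ 3.333.
ΔY = k × ΔG = (+€433 million) / 0.3 ≈ +€1,443 million.

+€1,443 million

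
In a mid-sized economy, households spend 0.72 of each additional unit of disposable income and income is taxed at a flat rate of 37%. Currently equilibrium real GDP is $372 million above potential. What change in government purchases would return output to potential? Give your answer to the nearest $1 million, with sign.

Spending multiplier = 1/(1 − c(1−t)) = 1/(1 − 0.72×0.63) = 1/0.5464 ≈ 1.83.
Need ΔY = −$372 million, so ΔG = ΔY/k = (−$372 million) × 0.5464 ≈ −$203 million.
The government should cut government purchases by $203 million.

−$203 million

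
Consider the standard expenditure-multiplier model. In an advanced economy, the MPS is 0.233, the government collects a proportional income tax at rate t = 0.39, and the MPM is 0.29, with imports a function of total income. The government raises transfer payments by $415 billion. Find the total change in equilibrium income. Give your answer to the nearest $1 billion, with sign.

MPC = 1 − MPS = 1 − 0.233 = 0.767.
The transfer change shifts disposable income by +$415 billion, so first-round consumption changes by c·ΔTR = 0.767 × (+$415 billion) = +$318.305 billion.
Expenditure multiplier = 1/(1 − c(1−t) + m) = 1/(1 − 0.767×0.61 + 0.29) = 1/0.82213 ≈ 1.216.
The transfer multiplier is c × k ≈ 0.933, so ΔY = k × (c·ΔTR) = (+$318.305 billion) / 0.82213 ≈ +$387 billion.

+$387 billion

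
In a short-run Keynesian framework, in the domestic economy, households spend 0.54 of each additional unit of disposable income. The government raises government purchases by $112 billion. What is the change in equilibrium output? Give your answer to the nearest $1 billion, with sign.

Spending multiplier = 1/(1 − MPC) = 1/(1 − 0.54) = 1/0.46 ≈ 2.174.
ΔY = k × ΔG = (+$112 billion) / 0.46 ≈ +$243 billion.

+$243 billion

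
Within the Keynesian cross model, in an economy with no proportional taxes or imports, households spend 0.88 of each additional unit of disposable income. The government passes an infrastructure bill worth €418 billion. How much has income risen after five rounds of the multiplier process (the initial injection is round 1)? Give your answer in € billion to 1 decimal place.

Round 1 adds ΔG = €418 billion; each later round is MPC = 0.88 times the previous.
After 5 rounds: 418 + 367.84 + 323.6992 + 284.855296 + 250.67266048 = ΔG·(1 − c^5)/(1 − c) = 418 × (1 − 0.5277319168)/0.12 ≈ €1,645.1 billion.

€1,645.1 billion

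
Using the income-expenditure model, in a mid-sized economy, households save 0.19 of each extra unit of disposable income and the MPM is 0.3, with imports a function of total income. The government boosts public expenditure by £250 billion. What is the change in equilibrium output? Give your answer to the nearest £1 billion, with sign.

+£510 billion

MPC = 1 − MPS = 1 − 0.19 = 0.81.
Expenditure multiplier = 1/(1 − c + m) = 1/(1 − 0.81 + 0.3) = 1/0.49 ≈ 2.041.
ΔY = k × ΔG = (+£250 billion) / 0.49 ≈ +£510 billion.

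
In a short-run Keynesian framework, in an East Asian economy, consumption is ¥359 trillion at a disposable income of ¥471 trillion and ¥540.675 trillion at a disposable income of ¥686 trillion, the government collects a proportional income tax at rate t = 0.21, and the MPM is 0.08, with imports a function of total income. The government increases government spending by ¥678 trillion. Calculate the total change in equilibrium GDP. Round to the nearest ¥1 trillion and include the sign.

MPC = ΔC/ΔYd = (540.675 − 359)/(686 − 471) = 181.675/215 = 0.845.
Spending multiplier = 1/(1 − c(1−t) + m) = 1/(1 − 0.845×0.79 + 0.08) = 1/0.41245 ≈ 2.425.
ΔY = k × ΔG = (+¥678 trillion) / 0.41245 ≈ +¥1,644 trillion.

+¥1,644 trillion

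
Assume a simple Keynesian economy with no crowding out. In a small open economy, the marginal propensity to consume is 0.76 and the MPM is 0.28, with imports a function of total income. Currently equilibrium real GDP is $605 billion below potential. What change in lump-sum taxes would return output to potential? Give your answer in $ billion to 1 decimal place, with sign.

Spending multiplier = 1/(1 − c + m) = 1/(1 − 0.76 + 0.28) = 1/0.52 ≈ 1.923.
Tax multiplier = −c·k = −0.76/0.52 ≈ −1.462. Need ΔY = +$605 billion, so ΔT = ΔY/(−c·k) = −(+$605 billion) × 0.52 / 0.76 ≈ −$413.9 billion.
The government should cut lump-sum taxes by $413.9 billion.

−$413.9 billion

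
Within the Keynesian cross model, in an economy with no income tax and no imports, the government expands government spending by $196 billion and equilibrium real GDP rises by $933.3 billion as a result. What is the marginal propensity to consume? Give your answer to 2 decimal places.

Implied spending multiplier k = ΔY/ΔG = 933.3/196 ≈ 4.7617.
Since k = 1/(1 − MPC), MPC = 1 − 1/k = 1 − ΔG/ΔY = 1 − 196/933.3 ≈ 0.79.

0.79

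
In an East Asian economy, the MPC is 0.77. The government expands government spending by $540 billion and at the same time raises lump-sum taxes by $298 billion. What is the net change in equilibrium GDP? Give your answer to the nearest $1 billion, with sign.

Expenditure multiplier = 1/(1 − MPC) = 1/(1 − 0.77) = 1/0.23 ≈ 4.348.
ΔG contributes k·ΔG = (+$540 billion) / 0.23 ≈ +$2,347.8 billion.
ΔT of +$298 billion changes first-round spending by −c·ΔT = −$229.46 billion, contributing k·(−c·ΔT) = (−$229.46 billion) / 0.23 ≈ −$997.7 billion.
Net ΔY = k(ΔG − c·ΔT) = (+$310.54 billion) / 0.23 ≈ +$1,350 billion.

+$1,350 billion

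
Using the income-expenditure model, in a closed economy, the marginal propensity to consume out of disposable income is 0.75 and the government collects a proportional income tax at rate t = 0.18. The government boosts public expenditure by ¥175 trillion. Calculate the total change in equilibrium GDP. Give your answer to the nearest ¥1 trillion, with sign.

+¥455 trillion

Government-spending multiplier = 1/(1 − c(1−t)) = 1/(1 − 0.75×0.82) = 1/0.385 ≈ 2.597.
ΔY = k × ΔG = (+¥175 trillion) / 0.385 ≈ +¥455 trillion.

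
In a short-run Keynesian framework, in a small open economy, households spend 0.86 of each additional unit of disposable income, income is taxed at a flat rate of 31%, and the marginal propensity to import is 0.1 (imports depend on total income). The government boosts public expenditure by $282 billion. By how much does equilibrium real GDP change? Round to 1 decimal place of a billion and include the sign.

Government-spending multiplier = 1/(1 − c(1−t) + m) = 1/(1 − 0.86×0.69 + 0.1) = 1/0.5066 ≈ 1.974.
ΔY = k × ΔG = (+$282 billion) / 0.5066 ≈ +$556.7 billion.

+$556.7 billion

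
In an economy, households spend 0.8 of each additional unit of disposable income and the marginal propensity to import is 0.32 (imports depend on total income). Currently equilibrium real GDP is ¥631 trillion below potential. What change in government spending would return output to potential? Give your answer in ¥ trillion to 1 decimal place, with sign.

Spending multiplier = 1/(1 − c + m) = 1/(1 − 0.8 + 0.32) = 1/0.52 ≈ 1.923.
Need ΔY = +¥631 trillion, so ΔG = ΔY/k = (+¥631 trillion) × 0.52 ≈ +¥328.1 trillion.
The government should increase government spending by ¥328.1 trillion.

+¥328.1 trillion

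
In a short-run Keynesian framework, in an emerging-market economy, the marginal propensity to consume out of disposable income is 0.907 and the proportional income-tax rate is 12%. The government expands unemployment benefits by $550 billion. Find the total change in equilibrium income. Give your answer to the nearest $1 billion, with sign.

The transfer change shifts disposable income by +$550 billion, so first-round consumption changes by c·ΔTR = 0.907 × (+$550 billion) = +$498.85 billion.
Expenditure multiplier = 1/(1 − c(1−t)) = 1/(1 − 0.907×0.88) = 1/0.20184 ≈ 4.954.
The transfer multiplier is c × k ≈ 4.494, so ΔY = k × (c·ΔTR) = (+$498.85 billion) / 0.20184 ≈ +$2,472 billion.

+$2,472 billion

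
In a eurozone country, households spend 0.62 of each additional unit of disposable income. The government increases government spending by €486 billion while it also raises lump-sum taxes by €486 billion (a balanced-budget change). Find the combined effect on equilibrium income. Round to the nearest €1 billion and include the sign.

+€486 billion

Expenditure multiplier = 1/(1 − MPC) = 1/(1 − 0.62) = 1/0.38 ≈ 2.632.
ΔG contributes k·ΔG = (+€486 billion) / 0.38 ≈ +€1,278.9 billion.
ΔT of +€486 billion changes first-round spending by −c·ΔT = −€301.32 billion, contributing k·(−c·ΔT) = (−€301.32 billion) / 0.38 ≈ −€792.9 billion.
With ΔG = ΔT and no other leakages, the balanced-budget multiplier is 1, so ΔY = ΔG = +€486 billion.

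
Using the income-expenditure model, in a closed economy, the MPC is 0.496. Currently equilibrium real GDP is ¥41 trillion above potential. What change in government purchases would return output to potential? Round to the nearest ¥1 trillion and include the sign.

−¥21 trillion

Spending multiplier = 1/(1 − MPC) = 1/(1 − 0.496) = 1/0.504 ≈ 1.984.
Need ΔY = −¥41 trillion, so ΔG = ΔY/k = (−¥41 trillion) × 0.504 ≈ −¥21 trillion.
The government should cut government purchases by ¥21 trillion.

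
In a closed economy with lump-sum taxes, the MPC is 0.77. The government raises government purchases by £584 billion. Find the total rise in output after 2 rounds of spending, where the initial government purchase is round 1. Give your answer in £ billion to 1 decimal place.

£1,033.7 billion

Round 1 adds ΔG = £584 billion; each later round is MPC = 0.77 times the previous.
After 2 rounds: 584 + 449.68 = ΔG·(1 − c^2)/(1 − c) = 584 × (1 − 0.5929)/0.23 ≈ £1,033.7 billion.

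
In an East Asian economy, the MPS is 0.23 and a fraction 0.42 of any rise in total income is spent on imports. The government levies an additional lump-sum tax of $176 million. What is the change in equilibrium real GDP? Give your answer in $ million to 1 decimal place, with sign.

MPC = 1 − MPS = 1 − 0.23 = 0.77.
A lump-sum tax change of +$176 million shifts disposable income by −$176 million; first-round consumption changes by −c × ΔT = −0.77 × (+$176 million) = −$135.52 million.
Expenditure multiplier = 1/(1 − c + m) = 1/(1 − 0.77 + 0.42) = 1/0.65 ≈ 1.538.
The tax multiplier is −c × k ≈ −1.185, so ΔY = k × (−c·ΔT) = (−$135.52 million) / 0.65 ≈ −$208.5 million.

−$208.5 million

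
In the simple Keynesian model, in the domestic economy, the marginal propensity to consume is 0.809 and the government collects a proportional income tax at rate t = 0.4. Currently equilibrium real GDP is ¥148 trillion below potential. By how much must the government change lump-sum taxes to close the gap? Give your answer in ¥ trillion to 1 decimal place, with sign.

−¥94.1 trillion

Spending multiplier = 1/(1 − c(1−t)) = 1/(1 − 0.809×0.6) = 1/0.5146 ≈ 1.943.
Tax multiplier = −c·k = −0.809/0.5146 ≈ −1.572. Need ΔY = +¥148 trillion, so ΔT = ΔY/(−c·k) = −(+¥148 trillion) × 0.5146 / 0.809 ≈ −¥94.1 trillion.
The government should cut lump-sum taxes by ¥94.1 trillion.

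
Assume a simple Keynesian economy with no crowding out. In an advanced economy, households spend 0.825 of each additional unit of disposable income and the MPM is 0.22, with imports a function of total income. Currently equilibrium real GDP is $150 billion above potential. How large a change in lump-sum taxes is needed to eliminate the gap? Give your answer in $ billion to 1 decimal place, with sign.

Spending multiplier = 1/(1 − c + m) = 1/(1 − 0.825 + 0.22) = 1/0.395 ≈ 2.532.
Tax multiplier = −c·k = −0.825/0.395 ≈ −2.089. Need ΔY = −$150 billion, so ΔT = ΔY/(−c·k) = −(−$150 billion) × 0.395 / 0.825 ≈ +$71.8 billion.
The government should raise lump-sum taxes by $71.8 billion.

+$71.8 billion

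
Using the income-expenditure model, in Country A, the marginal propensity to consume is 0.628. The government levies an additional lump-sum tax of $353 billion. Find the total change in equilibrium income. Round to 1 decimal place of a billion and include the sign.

−$595.9 billion

A lump-sum tax change of +$353 billion shifts disposable income by −$353 billion; first-round consumption changes by −c × ΔT = −0.628 × (+$353 billion) = −$221.684 billion.
Expenditure multiplier = 1/(1 − MPC) = 1/(1 − 0.628) = 1/0.372 ≈ 2.688.
The tax multiplier is −c × k ≈ −1.688, so ΔY = k × (−c·ΔT) = (−$221.684 billion) / 0.372 ≈ −$595.9 billion.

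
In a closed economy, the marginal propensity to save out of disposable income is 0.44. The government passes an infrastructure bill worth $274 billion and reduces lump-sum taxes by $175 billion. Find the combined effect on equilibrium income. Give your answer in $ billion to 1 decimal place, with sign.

MPC = 1 − MPS = 1 − 0.44 = 0.56.
Expenditure multiplier = 1/(1 − MPC) = 1/(1 − 0.56) = 1/0.44 ≈ 2.273.
ΔG contributes k·ΔG = (+$274 billion) / 0.44 ≈ +$622.7 billion.
ΔT of −$175 billion changes first-round spending by −c·ΔT = +$98 billion, contributing k·(−c·ΔT) = (+$98 billion) / 0.44 ≈ +$222.7 billion.
Net ΔY = k(ΔG − c·ΔT) = (+$372 billion) / 0.44 ≈ +$845.5 billion.

+$845.5 billion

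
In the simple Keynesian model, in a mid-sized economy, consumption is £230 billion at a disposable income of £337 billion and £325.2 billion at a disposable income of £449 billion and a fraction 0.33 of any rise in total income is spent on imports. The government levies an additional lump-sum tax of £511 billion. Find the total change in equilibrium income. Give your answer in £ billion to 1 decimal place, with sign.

−£904.9 billion

MPC = ΔC/ΔYd = (325.2 − 230)/(449 − 337) = 95.2/112 = 0.85.
A lump-sum tax change of +£511 billion shifts disposable income by −£511 billion; first-round consumption changes by −c × ΔT = −0.85 × (+£511 billion) = −£434.35 billion.
Expenditure multiplier = 1/(1 − c + m) = 1/(1 − 0.85 + 0.33) = 1/0.48 ≈ 2.083.
The tax multiplier is −c × k ≈ −1.771, so ΔY = k × (−c·ΔT) = (−£434.35 billion) / 0.48 ≈ −£904.9 billion.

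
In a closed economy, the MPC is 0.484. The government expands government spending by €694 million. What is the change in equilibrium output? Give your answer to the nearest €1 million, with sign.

Expenditure multiplier = 1/(1 − MPC) = 1/(1 − 0.484) = 1/0.516 ≈ 1.938.
ΔY = k × ΔG = (+€694 million) / 0.516 ≈ +€1,345 million.

+€1,345 million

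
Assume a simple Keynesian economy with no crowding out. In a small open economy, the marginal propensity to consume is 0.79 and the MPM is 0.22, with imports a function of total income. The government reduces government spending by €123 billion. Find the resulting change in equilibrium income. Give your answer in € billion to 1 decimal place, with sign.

Government-spending multiplier = 1/(1 − c + m) = 1/(1 − 0.79 + 0.22) = 1/0.43 ≈ 2.326.
ΔY = k × ΔG = (−€123 billion) / 0.43 ≈ −€286 billion.

−€286.0 billion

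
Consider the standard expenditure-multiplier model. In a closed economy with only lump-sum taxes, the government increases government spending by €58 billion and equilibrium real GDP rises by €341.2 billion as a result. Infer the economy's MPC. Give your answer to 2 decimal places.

Implied spending multiplier k = ΔY/ΔG = 341.2/58 ≈ 5.8828.
Since k = 1/(1 − MPC), MPC = 1 − 1/k = 1 − ΔG/ΔY = 1 − 58/341.2 ≈ 0.83.

0.83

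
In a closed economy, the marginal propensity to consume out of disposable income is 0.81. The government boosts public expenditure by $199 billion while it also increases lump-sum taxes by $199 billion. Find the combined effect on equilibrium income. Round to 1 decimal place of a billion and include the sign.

Expenditure multiplier = 1/(1 − MPC) = 1/(1 − 0.81) = 1/0.19 ≈ 5.263.
ΔG contributes k·ΔG = (+$199 billion) / 0.19 ≈ +$1,047.4 billion.
ΔT of +$199 billion changes first-round spending by −c·ΔT = −$161.19 billion, contributing k·(−c·ΔT) = (−$161.19 billion) / 0.19 ≈ −$848.4 billion.
With ΔG = ΔT and no other leakages, the balanced-budget multiplier is 1, so ΔY = ΔG = +$199 billion.

+$199.0 billion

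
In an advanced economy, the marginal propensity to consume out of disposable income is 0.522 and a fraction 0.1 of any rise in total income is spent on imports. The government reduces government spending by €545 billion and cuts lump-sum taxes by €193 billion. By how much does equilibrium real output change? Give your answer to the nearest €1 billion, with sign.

Expenditure multiplier = 1/(1 − c + m) = 1/(1 − 0.522 + 0.1) = 1/0.578 ≈ 1.73.
ΔG contributes k·ΔG = (−€545 billion) / 0.578 ≈ −€942.9 billion.
ΔT of −€193 billion changes first-round spending by −c·ΔT = +€100.746 billion, contributing k·(−c·ΔT) = (+€100.746 billion) / 0.578 ≈ +€174.3 billion.
Net ΔY = k(ΔG − c·ΔT) = (−€444.254 billion) / 0.578 ≈ −€769 billion.

−€769 billion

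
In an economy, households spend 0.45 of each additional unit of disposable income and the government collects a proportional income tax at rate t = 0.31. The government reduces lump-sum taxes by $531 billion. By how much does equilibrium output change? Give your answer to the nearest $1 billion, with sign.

+$347 billion

A lump-sum tax change of −$531 billion shifts disposable income by +$531 billion; first-round consumption changes by −c × ΔT = −0.45 × (−$531 billion) = +$238.95 billion.
Expenditure multiplier = 1/(1 − c(1−t)) = 1/(1 − 0.45×0.69) = 1/0.6895 ≈ 1.45.
The tax multiplier is −c × k ≈ −0.653, so ΔY = k × (−c·ΔT) = (+$238.95 billion) / 0.6895 ≈ +$347 billion.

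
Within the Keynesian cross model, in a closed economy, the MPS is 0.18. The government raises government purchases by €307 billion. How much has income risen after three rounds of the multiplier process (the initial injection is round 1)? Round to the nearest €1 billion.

MPC = 1 − MPS = 1 − 0.18 = 0.82.
Round 1 adds ΔG = €307 billion; each later round is MPC = 0.82 times the previous.
After 3 rounds: 307 + 251.74 + 206.4268 = ΔG·(1 − c^3)/(1 − c) = 307 × (1 − 0.551368)/0.18 ≈ €765 billion.

€765 billion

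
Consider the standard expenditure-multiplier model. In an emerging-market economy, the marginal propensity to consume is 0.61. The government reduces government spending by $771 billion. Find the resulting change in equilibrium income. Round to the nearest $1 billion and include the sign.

Expenditure multiplier = 1/(1 − MPC) = 1/(1 − 0.61) = 1/0.39 ≈ 2.564.
ΔY = k × ΔG = (−$771 billion) / 0.39 ≈ −$1,977 billion.

−$1,977 billion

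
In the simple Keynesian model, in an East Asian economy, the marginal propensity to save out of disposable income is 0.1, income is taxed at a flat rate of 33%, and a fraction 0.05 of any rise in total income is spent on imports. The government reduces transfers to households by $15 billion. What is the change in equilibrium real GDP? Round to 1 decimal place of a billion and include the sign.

−$30.2 billion

MPC = 1 − MPS = 1 − 0.1 = 0.9.
The transfer change shifts disposable income by −$15 billion, so first-round consumption changes by c·ΔTR = 0.9 × (−$15 billion) = −$13.5 billion.
Expenditure multiplier = 1/(1 − c(1−t) + m) = 1/(1 − 0.9×0.67 + 0.05) = 1/0.447 ≈ 2.237.
The transfer multiplier is c × k ≈ 2.013, so ΔY = k × (c·ΔTR) = (−$13.5 billion) / 0.447 ≈ −$30.2 billion.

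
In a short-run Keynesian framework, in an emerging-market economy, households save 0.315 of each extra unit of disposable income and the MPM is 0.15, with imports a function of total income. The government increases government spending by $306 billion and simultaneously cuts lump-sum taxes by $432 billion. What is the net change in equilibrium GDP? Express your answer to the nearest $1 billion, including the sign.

MPC = 1 − MPS = 1 − 0.315 = 0.685.
Expenditure multiplier = 1/(1 − c + m) = 1/(1 − 0.685 + 0.15) = 1/0.465 ≈ 2.151.
ΔG contributes k·ΔG = (+$306 billion) / 0.465 ≈ +$658.1 billion.
ΔT of −$432 billion changes first-round spending by −c·ΔT = +$295.92 billion, contributing k·(−c·ΔT) = (+$295.92 billion) / 0.465 ≈ +$636.4 billion.
Net ΔY = k(ΔG − c·ΔT) = (+$601.92 billion) / 0.465 ≈ +$1,294 billion.

+$1,294 billion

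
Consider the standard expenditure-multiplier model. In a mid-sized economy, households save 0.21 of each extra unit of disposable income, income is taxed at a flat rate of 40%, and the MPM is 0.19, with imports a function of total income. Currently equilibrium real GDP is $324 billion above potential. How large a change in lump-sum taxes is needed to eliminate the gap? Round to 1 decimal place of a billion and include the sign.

+$293.7 billion

MPC = 1 − MPS = 1 − 0.21 = 0.79.
Spending multiplier = 1/(1 − c(1−t) + m) = 1/(1 − 0.79×0.6 + 0.19) = 1/0.716 ≈ 1.397.
Tax multiplier = −c·k = −0.79/0.716 ≈ −1.103. Need ΔY = −$324 billion, so ΔT = ΔY/(−c·k) = −(−$324 billion) × 0.716 / 0.79 ≈ +$293.7 billion.
The government should raise lump-sum taxes by $293.7 billion.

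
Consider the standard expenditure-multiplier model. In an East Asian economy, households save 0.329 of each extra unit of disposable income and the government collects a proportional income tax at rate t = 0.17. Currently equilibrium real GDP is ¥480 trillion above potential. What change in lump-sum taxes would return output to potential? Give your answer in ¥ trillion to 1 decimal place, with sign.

MPC = 1 − MPS = 1 − 0.329 = 0.671.
Spending multiplier = 1/(1 − c(1−t)) = 1/(1 − 0.671×0.83) = 1/0.44307 ≈ 2.257.
Tax multiplier = −c·k = −0.671/0.44307 ≈ −1.514. Need ΔY = −¥480 trillion, so ΔT = ΔY/(−c·k) = −(−¥480 trillion) × 0.44307 / 0.671 ≈ +¥317 trillion.
The government should raise lump-sum taxes by ¥317 trillion.

+¥317.0 trillion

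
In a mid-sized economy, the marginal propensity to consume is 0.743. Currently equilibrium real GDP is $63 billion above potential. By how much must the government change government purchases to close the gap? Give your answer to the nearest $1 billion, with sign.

Spending multiplier = 1/(1 − MPC) = 1/(1 − 0.743) = 1/0.257 ≈ 3.891.
Need ΔY = −$63 billion, so ΔG = ΔY/k = (−$63 billion) × 0.257 ≈ −$16 billion.
The government should cut government purchases by $16 billion.

−$16 billion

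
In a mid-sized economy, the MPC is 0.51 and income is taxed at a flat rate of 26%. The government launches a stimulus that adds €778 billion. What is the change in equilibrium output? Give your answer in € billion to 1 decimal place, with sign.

+€1,249.6 billion

Government-spending multiplier = 1/(1 − c(1−t)) = 1/(1 − 0.51×0.74) = 1/0.6226 ≈ 1.606.
ΔY = k × ΔG = (+€778 billion) / 0.6226 ≈ +€1,249.6 billion.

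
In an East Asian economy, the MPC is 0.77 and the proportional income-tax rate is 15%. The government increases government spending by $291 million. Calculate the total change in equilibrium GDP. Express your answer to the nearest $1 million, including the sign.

+$842 million

Expenditure multiplier = 1/(1 − c(1−t)) = 1/(1 − 0.77×0.85) = 1/0.3455 ≈ 2.894.
ΔY = k × ΔG = (+$291 million) / 0.3455 ≈ +$842 million.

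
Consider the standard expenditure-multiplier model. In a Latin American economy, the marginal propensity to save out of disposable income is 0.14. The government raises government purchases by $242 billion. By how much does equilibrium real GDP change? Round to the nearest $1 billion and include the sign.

MPC = 1 − MPS = 1 − 0.14 = 0.86.
Spending multiplier = 1/(1 − MPC) = 1/(1 − 0.86) = 1/0.14 ≈ 7.143.
ΔY = k × ΔG = (+$242 billion) / 0.14 ≈ +$1,729 billion.

+$1,729 billion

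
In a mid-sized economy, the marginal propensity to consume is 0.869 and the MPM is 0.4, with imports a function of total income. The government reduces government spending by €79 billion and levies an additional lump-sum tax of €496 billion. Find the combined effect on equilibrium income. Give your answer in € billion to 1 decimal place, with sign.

Expenditure multiplier = 1/(1 − c + m) = 1/(1 − 0.869 + 0.4) = 1/0.531 ≈ 1.883.
ΔG contributes k·ΔG = (−€79 billion) / 0.531 ≈ −€148.8 billion.
ΔT of +€496 billion changes first-round spending by −c·ΔT = −€431.024 billion, contributing k·(−c·ΔT) = (−€431.024 billion) / 0.531 ≈ −€811.7 billion.
Net ΔY = k(ΔG − c·ΔT) = (−€510.024 billion) / 0.531 ≈ −€960.5 billion.

−€960.5 billion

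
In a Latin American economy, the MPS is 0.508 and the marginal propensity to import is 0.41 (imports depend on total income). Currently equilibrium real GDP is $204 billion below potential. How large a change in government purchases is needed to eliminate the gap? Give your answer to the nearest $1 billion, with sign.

MPC = 1 − MPS = 1 − 0.508 = 0.492.
Spending multiplier = 1/(1 − c + m) = 1/(1 − 0.492 + 0.41) = 1/0.918 ≈ 1.089.
Need ΔY = +$204 billion, so ΔG = ΔY/k = (+$204 billion) × 0.918 ≈ +$187 billion.
The government should increase government purchases by $187 billion.

+$187 billion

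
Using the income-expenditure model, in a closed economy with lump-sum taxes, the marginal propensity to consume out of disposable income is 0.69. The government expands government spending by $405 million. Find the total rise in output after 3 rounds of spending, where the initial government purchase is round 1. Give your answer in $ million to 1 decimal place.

Round 1 adds ΔG = $405 million; each later round is MPC = 0.69 times the previous.
After 3 rounds: 405 + 279.45 + 192.8205 = ΔG·(1 − c^3)/(1 − c) = 405 × (1 − 0.328509)/0.31 ≈ $877.3 million.

$877.3 million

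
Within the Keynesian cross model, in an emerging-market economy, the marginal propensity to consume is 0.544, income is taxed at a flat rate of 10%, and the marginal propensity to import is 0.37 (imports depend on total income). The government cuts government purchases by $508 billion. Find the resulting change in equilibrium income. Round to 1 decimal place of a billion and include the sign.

Spending multiplier = 1/(1 − c(1−t) + m) = 1/(1 − 0.544×0.9 + 0.37) = 1/0.8804 ≈ 1.136.
ΔY = k × ΔG = (−$508 billion) / 0.8804 ≈ −$577 billion.

−$577.0 billion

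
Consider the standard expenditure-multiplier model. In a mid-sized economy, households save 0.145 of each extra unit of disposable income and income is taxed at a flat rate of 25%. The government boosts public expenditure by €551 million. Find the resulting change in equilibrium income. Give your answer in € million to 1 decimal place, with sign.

MPC = 1 − MPS = 1 − 0.145 = 0.855.
Spending multiplier = 1/(1 − c(1−t)) = 1/(1 − 0.855×0.75) = 1/0.35875 ≈ 2.787.
ΔY = k × ΔG = (+€551 million) / 0.35875 ≈ +€1,535.9 million.

+€1,535.9 million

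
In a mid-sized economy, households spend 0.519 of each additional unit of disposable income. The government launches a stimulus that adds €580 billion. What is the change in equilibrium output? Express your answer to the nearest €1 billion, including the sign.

+€1,206 billion

Spending multiplier = 1/(1 − MPC) = 1/(1 − 0.519) = 1/0.481 ≈ 2.079.
ΔY = k × ΔG = (+€580 billion) / 0.481 ≈ +€1,206 billion.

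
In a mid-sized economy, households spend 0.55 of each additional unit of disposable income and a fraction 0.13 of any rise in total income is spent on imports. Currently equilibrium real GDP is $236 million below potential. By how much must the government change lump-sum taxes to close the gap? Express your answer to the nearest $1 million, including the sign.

−$249 million

Spending multiplier = 1/(1 − c + m) = 1/(1 − 0.55 + 0.13) = 1/0.58 ≈ 1.724.
Tax multiplier = −c·k = −0.55/0.58 ≈ −0.948. Need ΔY = +$236 million, so ΔT = ΔY/(−c·k) = −(+$236 million) × 0.58 / 0.55 ≈ −$249 million.
The government should cut lump-sum taxes by $249 million.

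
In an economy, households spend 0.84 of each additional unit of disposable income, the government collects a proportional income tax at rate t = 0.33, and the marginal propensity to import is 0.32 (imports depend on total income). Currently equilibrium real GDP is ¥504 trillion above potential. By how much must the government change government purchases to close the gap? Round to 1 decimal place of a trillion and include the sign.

−¥381.6 trillion

Spending multiplier = 1/(1 − c(1−t) + m) = 1/(1 − 0.84×0.67 + 0.32) = 1/0.7572 ≈ 1.321.
Need ΔY = −¥504 trillion, so ΔG = ΔY/k = (−¥504 trillion) × 0.7572 ≈ −¥381.6 trillion.
The government should cut government purchases by ¥381.6 trillion.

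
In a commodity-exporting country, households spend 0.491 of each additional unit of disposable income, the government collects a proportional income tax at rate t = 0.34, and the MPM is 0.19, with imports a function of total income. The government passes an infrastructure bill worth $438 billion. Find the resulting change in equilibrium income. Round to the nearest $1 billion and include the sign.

Expenditure multiplier = 1/(1 − c(1−t) + m) = 1/(1 − 0.491×0.66 + 0.19) = 1/0.86594 ≈ 1.155.
ΔY = k × ΔG = (+$438 billion) / 0.86594 ≈ +$506 billion.

+$506 billion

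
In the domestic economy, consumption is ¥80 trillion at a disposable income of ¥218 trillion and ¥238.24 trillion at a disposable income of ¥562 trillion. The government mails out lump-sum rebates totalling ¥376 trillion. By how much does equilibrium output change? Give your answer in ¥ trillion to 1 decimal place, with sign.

MPC = ΔC/ΔYd = (238.24 − 80)/(562 − 218) = 158.24/344 = 0.46.
A lump-sum tax change of −¥376 trillion shifts disposable income by +¥376 trillion; first-round consumption changes by −c × ΔT = −0.46 × (−¥376 trillion) = +¥172.96 trillion.
Expenditure multiplier = 1/(1 − MPC) = 1/(1 − 0.46) = 1/0.54 ≈ 1.852.
The tax multiplier is −c × k ≈ −0.852, so ΔY = k × (−c·ΔT) = (+¥172.96 trillion) / 0.54 ≈ +¥320.3 trillion.

+¥320.3 trillion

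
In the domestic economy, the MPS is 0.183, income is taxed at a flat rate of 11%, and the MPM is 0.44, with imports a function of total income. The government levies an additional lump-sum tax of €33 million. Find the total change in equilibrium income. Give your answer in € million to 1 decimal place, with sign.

−€37.8 million

MPC = 1 − MPS = 1 − 0.183 = 0.817.
A lump-sum tax change of +€33 million shifts disposable income by −€33 million; first-round consumption changes by −c × ΔT = −0.817 × (+€33 million) = −€26.961 million.
Expenditure multiplier = 1/(1 − c(1−t) + m) = 1/(1 − 0.817×0.89 + 0.44) = 1/0.71287 ≈ 1.403.
The tax multiplier is −c × k ≈ −1.146, so ΔY = k × (−c·ΔT) = (−€26.961 million) / 0.71287 ≈ −€37.8 million.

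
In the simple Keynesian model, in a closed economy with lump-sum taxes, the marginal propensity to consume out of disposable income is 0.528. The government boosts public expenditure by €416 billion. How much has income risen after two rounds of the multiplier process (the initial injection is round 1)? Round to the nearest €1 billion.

€636 billion

Round 1 adds ΔG = €416 billion; each later round is MPC = 0.528 times the previous.
After 2 rounds: 416 + 219.648 = ΔG·(1 − c^2)/(1 − c) = 416 × (1 − 0.278784)/0.472 ≈ €636 billion.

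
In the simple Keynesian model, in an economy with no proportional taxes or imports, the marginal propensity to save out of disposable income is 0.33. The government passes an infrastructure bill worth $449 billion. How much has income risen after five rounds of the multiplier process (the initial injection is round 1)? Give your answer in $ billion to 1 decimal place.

$1,176.9 billion

MPC = 1 − MPS = 1 − 0.33 = 0.67.
Round 1 adds ΔG = $449 billion; each later round is MPC = 0.67 times the previous.
After 5 rounds: 449 + 300.83 + 201.5561 + 135.042587 + 90.47853329 = ΔG·(1 − c^5)/(1 − c) = 449 × (1 − 0.1350125107)/0.33 ≈ $1,176.9 billion.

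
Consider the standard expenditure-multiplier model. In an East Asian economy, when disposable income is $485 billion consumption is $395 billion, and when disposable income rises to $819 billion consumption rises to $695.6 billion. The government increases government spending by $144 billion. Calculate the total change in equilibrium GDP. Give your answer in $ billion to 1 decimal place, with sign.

MPC = ΔC/ΔYd = (695.6 − 395)/(819 − 485) = 300.6/334 = 0.9.
Government-spending multiplier = 1/(1 − MPC) = 1/(1 − 0.9) = 1/0.1 = 10.
ΔY = k × ΔG = (+$144 billion) / 0.1 = +$1,440 billion.

+$1,440.0 billion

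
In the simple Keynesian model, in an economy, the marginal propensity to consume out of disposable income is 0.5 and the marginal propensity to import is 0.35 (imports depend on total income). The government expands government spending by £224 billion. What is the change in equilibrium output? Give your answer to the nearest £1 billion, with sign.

+£264 billion

Expenditure multiplier = 1/(1 − c + m) = 1/(1 − 0.5 + 0.35) = 1/0.85 ≈ 1.176.
ΔY = k × ΔG = (+£224 billion) / 0.85 ≈ +£264 billion.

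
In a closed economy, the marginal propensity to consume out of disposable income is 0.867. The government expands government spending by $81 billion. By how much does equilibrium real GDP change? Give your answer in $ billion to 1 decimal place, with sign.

+$609.0 billion

Expenditure multiplier = 1/(1 − MPC) = 1/(1 − 0.867) = 1/0.133 ≈ 7.519.
ΔY = k × ΔG = (+$81 billion) / 0.133 ≈ +$609 billion.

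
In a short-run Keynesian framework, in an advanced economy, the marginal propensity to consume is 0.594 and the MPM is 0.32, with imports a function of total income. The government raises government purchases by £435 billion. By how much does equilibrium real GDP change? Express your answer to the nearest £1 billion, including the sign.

+£599 billion

Spending multiplier = 1/(1 − c + m) = 1/(1 − 0.594 + 0.32) = 1/0.726 ≈ 1.377.
ΔY = k × ΔG = (+£435 billion) / 0.726 ≈ +£599 billion.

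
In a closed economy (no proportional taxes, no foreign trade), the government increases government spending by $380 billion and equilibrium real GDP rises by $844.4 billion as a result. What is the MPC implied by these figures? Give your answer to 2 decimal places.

Implied spending multiplier k = ΔY/ΔG = 844.4/380 ≈ 2.2221.
Since k = 1/(1 − MPC), MPC = 1 − 1/k = 1 − ΔG/ΔY = 1 − 380/844.4 ≈ 0.55.

0.55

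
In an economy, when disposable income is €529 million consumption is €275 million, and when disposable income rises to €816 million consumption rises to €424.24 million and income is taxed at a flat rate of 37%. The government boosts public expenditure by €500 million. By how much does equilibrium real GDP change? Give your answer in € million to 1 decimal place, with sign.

+€743.6 million

MPC = ΔC/ΔYd = (424.24 − 275)/(816 − 529) = 149.24/287 = 0.52.
Expenditure multiplier = 1/(1 − c(1−t)) = 1/(1 − 0.52×0.63) = 1/0.6724 ≈ 1.487.
ΔY = k × ΔG = (+€500 million) / 0.6724 ≈ +€743.6 million.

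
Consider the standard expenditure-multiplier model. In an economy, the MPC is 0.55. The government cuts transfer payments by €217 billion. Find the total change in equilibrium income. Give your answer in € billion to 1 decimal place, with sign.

−€265.2 billion

The transfer change shifts disposable income by −€217 billion, so first-round consumption changes by c·ΔTR = 0.55 × (−€217 billion) = −€119.35 billion.
Expenditure multiplier = 1/(1 − MPC) = 1/(1 − 0.55) = 1/0.45 ≈ 2.222.
The transfer multiplier is c × k ≈ 1.222, so ΔY = k × (c·ΔTR) = (−€119.35 billion) / 0.45 ≈ −€265.2 billion.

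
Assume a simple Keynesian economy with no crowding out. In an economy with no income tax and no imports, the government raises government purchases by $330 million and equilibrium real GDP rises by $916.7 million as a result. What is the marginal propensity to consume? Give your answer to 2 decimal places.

0.64

Implied spending multiplier k = ΔY/ΔG = 916.7/330 ≈ 2.7779.
Since k = 1/(1 − MPC), MPC = 1 − 1/k = 1 − ΔG/ΔY = 1 − 330/916.7 ≈ 0.64.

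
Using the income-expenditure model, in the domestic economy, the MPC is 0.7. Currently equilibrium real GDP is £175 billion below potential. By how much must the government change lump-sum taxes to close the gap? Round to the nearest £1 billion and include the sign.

Spending multiplier = 1/(1 − MPC) = 1/(1 − 0.7) = 1/0.3 ≈ 3.333.
Tax multiplier = −c·k = −0.7/0.3 ≈ −2.333. Need ΔY = +£175 billion, so ΔT = ΔY/(−c·k) = −(+£175 billion) × 0.3 / 0.7 = −£75 billion.
The government should cut lump-sum taxes by £75 billion.

−£75 billion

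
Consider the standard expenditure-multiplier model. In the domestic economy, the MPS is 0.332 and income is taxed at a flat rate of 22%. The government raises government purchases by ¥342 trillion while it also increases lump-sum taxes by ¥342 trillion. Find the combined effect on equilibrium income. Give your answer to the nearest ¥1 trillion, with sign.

+¥237 trillion

MPC = 1 − MPS = 1 − 0.332 = 0.668.
Expenditure multiplier = 1/(1 − c(1−t)) = 1/(1 − 0.668×0.78) = 1/0.47896 ≈ 2.088.
ΔG contributes k·ΔG = (+¥342 trillion) / 0.47896 ≈ +¥714 trillion.
ΔT of +¥342 trillion changes first-round spending by −c·ΔT = −¥228.456 trillion, contributing k·(−c·ΔT) = (−¥228.456 trillion) / 0.47896 ≈ −¥477 trillion.
Net ΔY = k(ΔG − c·ΔT) = (+¥113.544 trillion) / 0.47896 ≈ +¥237 trillion.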